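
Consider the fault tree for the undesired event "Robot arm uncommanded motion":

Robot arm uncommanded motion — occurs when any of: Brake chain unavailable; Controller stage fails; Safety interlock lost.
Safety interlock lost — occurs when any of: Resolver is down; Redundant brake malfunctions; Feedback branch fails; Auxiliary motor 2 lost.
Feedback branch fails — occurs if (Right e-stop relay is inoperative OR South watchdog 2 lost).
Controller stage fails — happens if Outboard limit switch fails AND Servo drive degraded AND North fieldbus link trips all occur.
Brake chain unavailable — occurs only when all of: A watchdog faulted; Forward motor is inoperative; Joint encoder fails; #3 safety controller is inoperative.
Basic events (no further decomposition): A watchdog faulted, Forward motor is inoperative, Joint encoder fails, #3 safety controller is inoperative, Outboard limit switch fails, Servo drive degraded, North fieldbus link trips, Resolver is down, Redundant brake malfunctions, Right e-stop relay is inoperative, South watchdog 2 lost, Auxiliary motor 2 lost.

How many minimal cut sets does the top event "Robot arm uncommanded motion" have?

7

Brake chain unavailable [AND]: one cut set from each child combined → 1 × 1 × 1 × 1 = 1 cut set(s).
Controller stage fails [AND]: one cut set from each child combined → 1 × 1 × 1 = 1 cut set(s).
Feedback branch fails [OR]: union of children's cut sets → 2 cut set(s).
Safety interlock lost [OR]: union of children's cut sets → 5 cut set(s).
Robot arm uncommanded motion [OR]: union of children's cut sets → 7 cut set(s).
Minimal cut sets: {#3 safety controller is inoperative, A watchdog faulted, Forward motor is inoperative, Joint encoder fails}; {North fieldbus link trips, Outboard limit switch fails, Servo drive degraded}; {Resolver is down}; {Redundant brake malfunctions}; {Right e-stop relay is inoperative}; {South watchdog 2 lost}; {Auxiliary motor 2 lost}.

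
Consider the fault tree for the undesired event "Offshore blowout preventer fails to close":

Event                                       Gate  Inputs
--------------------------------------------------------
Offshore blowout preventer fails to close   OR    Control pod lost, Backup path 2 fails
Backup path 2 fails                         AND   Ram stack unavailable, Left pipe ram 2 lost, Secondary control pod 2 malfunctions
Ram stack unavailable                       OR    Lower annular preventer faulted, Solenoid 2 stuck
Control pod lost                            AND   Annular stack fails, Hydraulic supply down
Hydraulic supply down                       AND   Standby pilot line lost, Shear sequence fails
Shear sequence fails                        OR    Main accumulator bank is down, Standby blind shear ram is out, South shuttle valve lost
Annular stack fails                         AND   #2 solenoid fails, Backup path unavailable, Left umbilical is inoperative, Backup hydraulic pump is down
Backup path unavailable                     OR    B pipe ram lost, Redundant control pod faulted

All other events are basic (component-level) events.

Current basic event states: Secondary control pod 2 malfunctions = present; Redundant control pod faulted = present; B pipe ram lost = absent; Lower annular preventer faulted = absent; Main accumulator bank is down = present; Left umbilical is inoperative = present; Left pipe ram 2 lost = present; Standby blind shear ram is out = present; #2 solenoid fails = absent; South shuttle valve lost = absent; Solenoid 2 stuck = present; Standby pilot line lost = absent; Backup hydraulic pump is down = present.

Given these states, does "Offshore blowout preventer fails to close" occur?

Backup path unavailable [OR]: B pipe ram lost=not, Redundant control pod faulted=occurs → at least one input occurs → occurs.
Annular stack fails [AND]: #2 solenoid fails=not, Backup path unavailable=occurs, Left umbilical is inoperative=occurs, Backup hydraulic pump is down=occurs → not all inputs occur → does not occur.
Shear sequence fails [OR]: Main accumulator bank is down=occurs, Standby blind shear ram is out=occurs, South shuttle valve lost=not → at least one input occurs → occurs.
Hydraulic supply down [AND]: Standby pilot line lost=not, Shear sequence fails=occurs → not all inputs occur → does not occur.
Control pod lost [AND]: Annular stack fails=not, Hydraulic supply down=not → not all inputs occur → does not occur.
Ram stack unavailable [OR]: Lower annular preventer faulted=not, Solenoid 2 stuck=occurs → at least one input occurs → occurs.
Backup path 2 fails [AND]: Ram stack unavailable=occurs, Left pipe ram 2 lost=occurs, Secondary control pod 2 malfunctions=occurs → all inputs occur → occurs.
Offshore blowout preventer fails to close [OR]: Control pod lost=not, Backup path 2 fails=occurs → at least one input occurs → occurs.

Yes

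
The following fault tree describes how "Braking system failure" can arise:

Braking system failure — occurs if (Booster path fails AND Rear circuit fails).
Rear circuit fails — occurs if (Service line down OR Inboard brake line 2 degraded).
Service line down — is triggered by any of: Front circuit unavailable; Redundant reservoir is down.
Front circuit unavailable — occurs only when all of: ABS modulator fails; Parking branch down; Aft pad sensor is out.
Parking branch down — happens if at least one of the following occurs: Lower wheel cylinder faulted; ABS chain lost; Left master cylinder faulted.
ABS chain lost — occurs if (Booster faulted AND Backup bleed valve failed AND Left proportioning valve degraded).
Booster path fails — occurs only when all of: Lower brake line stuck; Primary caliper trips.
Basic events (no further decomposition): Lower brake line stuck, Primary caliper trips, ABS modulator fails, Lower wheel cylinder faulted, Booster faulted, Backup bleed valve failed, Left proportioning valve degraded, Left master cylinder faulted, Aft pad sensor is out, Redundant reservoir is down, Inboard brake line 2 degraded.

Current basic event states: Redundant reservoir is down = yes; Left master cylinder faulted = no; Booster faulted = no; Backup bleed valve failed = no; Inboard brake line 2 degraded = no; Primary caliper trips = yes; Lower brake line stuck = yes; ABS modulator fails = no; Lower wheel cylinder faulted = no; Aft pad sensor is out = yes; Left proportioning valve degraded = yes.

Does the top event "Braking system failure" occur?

Yes

Booster path fails [AND]: Lower brake line stuck=occurs, Primary caliper trips=occurs → all inputs occur → occurs.
ABS chain lost [AND]: Booster faulted=not, Backup bleed valve failed=not, Left proportioning valve degraded=occurs → not all inputs occur → does not occur.
Parking branch down [OR]: Lower wheel cylinder faulted=not, ABS chain lost=not, Left master cylinder faulted=not → no input occurs → does not occur.
Front circuit unavailable [AND]: ABS modulator fails=not, Parking branch down=not, Aft pad sensor is out=occurs → not all inputs occur → does not occur.
Service line down [OR]: Front circuit unavailable=not, Redundant reservoir is down=occurs → at least one input occurs → occurs.
Rear circuit fails [OR]: Service line down=occurs, Inboard brake line 2 degraded=not → at least one input occurs → occurs.
Braking system failure [AND]: Booster path fails=occurs, Rear circuit fails=occurs → all inputs occur → occurs.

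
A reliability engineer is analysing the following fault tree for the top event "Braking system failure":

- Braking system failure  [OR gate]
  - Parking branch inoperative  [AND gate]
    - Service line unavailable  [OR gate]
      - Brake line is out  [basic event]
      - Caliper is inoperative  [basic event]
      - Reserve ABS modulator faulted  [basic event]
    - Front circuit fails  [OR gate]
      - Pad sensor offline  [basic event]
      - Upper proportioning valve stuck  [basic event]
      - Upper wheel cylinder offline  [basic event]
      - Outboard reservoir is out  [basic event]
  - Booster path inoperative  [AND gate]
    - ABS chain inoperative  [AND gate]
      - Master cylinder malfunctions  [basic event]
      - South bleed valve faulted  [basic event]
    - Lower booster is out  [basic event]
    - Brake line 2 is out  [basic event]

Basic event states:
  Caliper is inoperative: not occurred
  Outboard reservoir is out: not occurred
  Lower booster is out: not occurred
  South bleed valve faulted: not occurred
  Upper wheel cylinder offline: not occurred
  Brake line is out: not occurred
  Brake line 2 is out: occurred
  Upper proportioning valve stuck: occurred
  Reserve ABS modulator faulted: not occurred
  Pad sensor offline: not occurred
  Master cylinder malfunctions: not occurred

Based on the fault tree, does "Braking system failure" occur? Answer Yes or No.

Service line unavailable [OR]: Brake line is out=not, Caliper is inoperative=not, Reserve ABS modulator faulted=not → no input occurs → does not occur.
Front circuit fails [OR]: Pad sensor offline=not, Upper proportioning valve stuck=occurs, Upper wheel cylinder offline=not, Outboard reservoir is out=not → at least one input occurs → occurs.
Parking branch inoperative [AND]: Service line unavailable=not, Front circuit fails=occurs → not all inputs occur → does not occur.
ABS chain inoperative [AND]: Master cylinder malfunctions=not, South bleed valve faulted=not → not all inputs occur → does not occur.
Booster path inoperative [AND]: ABS chain inoperative=not, Lower booster is out=not, Brake line 2 is out=occurs → not all inputs occur → does not occur.
Braking system failure [OR]: Parking branch inoperative=not, Booster path inoperative=not → no input occurs → does not occur.

No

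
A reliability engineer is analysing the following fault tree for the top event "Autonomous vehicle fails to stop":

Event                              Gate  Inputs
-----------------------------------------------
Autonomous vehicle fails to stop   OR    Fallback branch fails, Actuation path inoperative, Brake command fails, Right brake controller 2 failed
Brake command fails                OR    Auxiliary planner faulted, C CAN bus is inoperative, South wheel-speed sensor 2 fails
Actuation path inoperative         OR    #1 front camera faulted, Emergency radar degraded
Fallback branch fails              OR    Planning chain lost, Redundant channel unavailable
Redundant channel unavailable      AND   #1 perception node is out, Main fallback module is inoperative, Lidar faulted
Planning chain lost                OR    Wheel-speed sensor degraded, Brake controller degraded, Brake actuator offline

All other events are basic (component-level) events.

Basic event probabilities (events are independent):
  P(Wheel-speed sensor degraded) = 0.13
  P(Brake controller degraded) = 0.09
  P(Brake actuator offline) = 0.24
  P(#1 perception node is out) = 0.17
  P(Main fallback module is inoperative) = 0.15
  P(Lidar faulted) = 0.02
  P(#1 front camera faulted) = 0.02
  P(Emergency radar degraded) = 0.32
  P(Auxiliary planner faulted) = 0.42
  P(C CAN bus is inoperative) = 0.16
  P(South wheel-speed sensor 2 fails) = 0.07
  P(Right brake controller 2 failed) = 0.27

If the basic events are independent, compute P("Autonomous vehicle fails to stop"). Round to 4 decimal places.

0.8674

P(Planning chain lost) [OR] = 1 − (1−0.13) × (1−0.09) × (1−0.24) = 0.398308
P(Redundant channel unavailable) [AND] = 0.17 × 0.15 × 0.02 = 0.000510
P(Fallback branch fails) [OR] = 1 − (1−0.398308) × (1−0.000510) = 0.398615
P(Actuation path inoperative) [OR] = 1 − (1−0.02) × (1−0.32) = 0.333600
P(Brake command fails) [OR] = 1 − (1−0.42) × (1−0.16) × (1−0.07) = 0.546904
P(Autonomous vehicle fails to stop) [OR] = 1 − (1−0.398615) × (1−0.333600) × (1−0.546904) × (1−0.27) = 0.867444
Rounded to 4 decimal places: P(Autonomous vehicle fails to stop) ≈ 0.8674.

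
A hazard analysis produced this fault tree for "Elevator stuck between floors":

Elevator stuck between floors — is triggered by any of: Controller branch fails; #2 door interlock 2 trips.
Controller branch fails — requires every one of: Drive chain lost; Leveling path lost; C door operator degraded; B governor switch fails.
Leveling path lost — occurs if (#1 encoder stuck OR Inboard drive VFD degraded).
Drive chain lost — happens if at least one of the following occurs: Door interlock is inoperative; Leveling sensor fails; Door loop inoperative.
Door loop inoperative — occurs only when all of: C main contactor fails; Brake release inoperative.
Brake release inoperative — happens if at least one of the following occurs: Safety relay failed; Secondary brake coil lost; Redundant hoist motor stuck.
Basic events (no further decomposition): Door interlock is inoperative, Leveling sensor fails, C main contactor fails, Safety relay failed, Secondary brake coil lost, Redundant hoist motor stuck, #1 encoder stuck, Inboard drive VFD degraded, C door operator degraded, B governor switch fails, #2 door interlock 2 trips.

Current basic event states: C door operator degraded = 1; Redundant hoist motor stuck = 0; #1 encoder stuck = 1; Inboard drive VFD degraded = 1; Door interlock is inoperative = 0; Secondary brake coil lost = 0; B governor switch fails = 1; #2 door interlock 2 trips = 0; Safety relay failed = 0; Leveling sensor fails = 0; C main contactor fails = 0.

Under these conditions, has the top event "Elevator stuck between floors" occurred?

Brake release inoperative [OR]: Safety relay failed=not, Secondary brake coil lost=not, Redundant hoist motor stuck=not → no input occurs → does not occur.
Door loop inoperative [AND]: C main contactor fails=not, Brake release inoperative=not → not all inputs occur → does not occur.
Drive chain lost [OR]: Door interlock is inoperative=not, Leveling sensor fails=not, Door loop inoperative=not → no input occurs → does not occur.
Leveling path lost [OR]: #1 encoder stuck=occurs, Inboard drive VFD degraded=occurs → at least one input occurs → occurs.
Controller branch fails [AND]: Drive chain lost=not, Leveling path lost=occurs, C door operator degraded=occurs, B governor switch fails=occurs → not all inputs occur → does not occur.
Elevator stuck between floors [OR]: Controller branch fails=not, #2 door interlock 2 trips=not → no input occurs → does not occur.

No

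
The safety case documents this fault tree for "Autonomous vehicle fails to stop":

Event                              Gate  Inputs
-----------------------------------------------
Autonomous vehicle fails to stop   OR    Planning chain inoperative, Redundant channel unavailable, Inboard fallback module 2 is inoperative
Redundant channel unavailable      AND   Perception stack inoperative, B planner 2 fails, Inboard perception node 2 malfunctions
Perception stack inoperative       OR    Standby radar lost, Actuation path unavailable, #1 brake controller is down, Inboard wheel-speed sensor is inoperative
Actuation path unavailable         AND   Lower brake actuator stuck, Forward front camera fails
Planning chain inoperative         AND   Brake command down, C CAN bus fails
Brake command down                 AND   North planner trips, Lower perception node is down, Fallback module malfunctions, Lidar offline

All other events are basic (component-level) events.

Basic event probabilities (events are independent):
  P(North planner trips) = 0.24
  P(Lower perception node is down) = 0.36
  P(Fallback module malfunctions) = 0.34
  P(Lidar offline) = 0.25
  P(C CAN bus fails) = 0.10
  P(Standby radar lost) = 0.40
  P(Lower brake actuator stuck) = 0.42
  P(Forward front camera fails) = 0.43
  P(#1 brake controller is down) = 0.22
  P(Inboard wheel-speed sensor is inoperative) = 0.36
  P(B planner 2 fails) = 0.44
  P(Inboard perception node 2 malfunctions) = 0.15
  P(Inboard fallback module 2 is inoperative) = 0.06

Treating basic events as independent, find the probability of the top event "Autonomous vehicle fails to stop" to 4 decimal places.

0.1075

P(Brake command down) [AND] = 0.24 × 0.36 × 0.34 × 0.25 = 0.007344
P(Planning chain inoperative) [AND] = 0.007344 × 0.10 = 0.000734
P(Actuation path unavailable) [AND] = 0.42 × 0.43 = 0.180600
P(Perception stack inoperative) [OR] = 1 − (1−0.40) × (1−0.180600) × (1−0.22) × (1−0.36) = 0.754573
P(Redundant channel unavailable) [AND] = 0.754573 × 0.44 × 0.15 = 0.049802
P(Autonomous vehicle fails to stop) [OR] = 1 − (1−0.000734) × (1−0.049802) × (1−0.06) = 0.107469
Rounded to 4 decimal places: P(Autonomous vehicle fails to stop) ≈ 0.1075.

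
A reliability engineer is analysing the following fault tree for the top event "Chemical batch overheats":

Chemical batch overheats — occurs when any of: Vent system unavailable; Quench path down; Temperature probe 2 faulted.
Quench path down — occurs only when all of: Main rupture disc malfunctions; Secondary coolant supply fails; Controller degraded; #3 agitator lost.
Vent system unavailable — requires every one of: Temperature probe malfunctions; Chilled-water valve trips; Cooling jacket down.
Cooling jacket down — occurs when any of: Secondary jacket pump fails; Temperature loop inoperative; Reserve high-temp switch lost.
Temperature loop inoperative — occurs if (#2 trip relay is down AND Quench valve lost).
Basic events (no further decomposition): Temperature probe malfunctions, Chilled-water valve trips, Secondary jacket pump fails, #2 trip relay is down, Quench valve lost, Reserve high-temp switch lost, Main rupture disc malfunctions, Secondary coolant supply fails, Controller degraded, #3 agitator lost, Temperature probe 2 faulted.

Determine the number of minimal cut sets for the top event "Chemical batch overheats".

5

Temperature loop inoperative [AND]: one cut set from each child combined → 1 × 1 = 1 cut set(s).
Cooling jacket down [OR]: union of children's cut sets → 3 cut set(s).
Vent system unavailable [AND]: one cut set from each child combined → 1 × 1 × 3 = 3 cut set(s).
Quench path down [AND]: one cut set from each child combined → 1 × 1 × 1 × 1 = 1 cut set(s).
Chemical batch overheats [OR]: union of children's cut sets → 5 cut set(s).
Minimal cut sets: {Chilled-water valve trips, Secondary jacket pump fails, Temperature probe malfunctions}; {#2 trip relay is down, Chilled-water valve trips, Quench valve lost, Temperature probe malfunctions}; {Chilled-water valve trips, Reserve high-temp switch lost, Temperature probe malfunctions}; {#3 agitator lost, Controller degraded, Main rupture disc malfunctions, Secondary coolant supply fails}; {Temperature probe 2 faulted}.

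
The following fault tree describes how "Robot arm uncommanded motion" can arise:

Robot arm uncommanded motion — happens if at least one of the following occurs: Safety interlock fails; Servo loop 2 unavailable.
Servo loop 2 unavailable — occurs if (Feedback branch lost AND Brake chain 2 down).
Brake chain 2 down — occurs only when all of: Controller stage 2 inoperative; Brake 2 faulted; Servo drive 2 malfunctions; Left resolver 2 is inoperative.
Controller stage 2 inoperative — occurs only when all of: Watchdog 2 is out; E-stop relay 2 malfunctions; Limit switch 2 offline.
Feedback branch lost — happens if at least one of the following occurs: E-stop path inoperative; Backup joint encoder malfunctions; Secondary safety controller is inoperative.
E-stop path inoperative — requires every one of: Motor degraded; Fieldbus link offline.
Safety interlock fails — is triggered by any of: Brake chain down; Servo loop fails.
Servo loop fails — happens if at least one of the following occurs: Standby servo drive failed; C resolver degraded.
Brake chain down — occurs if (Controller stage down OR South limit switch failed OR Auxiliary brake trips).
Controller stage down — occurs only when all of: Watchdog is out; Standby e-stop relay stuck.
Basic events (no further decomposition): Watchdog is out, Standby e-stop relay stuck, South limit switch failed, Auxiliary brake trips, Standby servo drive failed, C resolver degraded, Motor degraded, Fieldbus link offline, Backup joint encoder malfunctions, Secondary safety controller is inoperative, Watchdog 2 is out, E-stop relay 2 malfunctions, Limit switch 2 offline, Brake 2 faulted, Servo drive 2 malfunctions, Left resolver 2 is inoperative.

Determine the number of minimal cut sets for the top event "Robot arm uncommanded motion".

8

Controller stage down [AND]: one cut set from each child combined → 1 × 1 = 1 cut set(s).
Brake chain down [OR]: union of children's cut sets → 3 cut set(s).
Servo loop fails [OR]: union of children's cut sets → 2 cut set(s).
Safety interlock fails [OR]: union of children's cut sets → 5 cut set(s).
E-stop path inoperative [AND]: one cut set from each child combined → 1 × 1 = 1 cut set(s).
Feedback branch lost [OR]: union of children's cut sets → 3 cut set(s).
Controller stage 2 inoperative [AND]: one cut set from each child combined → 1 × 1 × 1 = 1 cut set(s).
Brake chain 2 down [AND]: one cut set from each child combined → 1 × 1 × 1 × 1 = 1 cut set(s).
Servo loop 2 unavailable [AND]: one cut set from each child combined → 3 × 1 = 3 cut set(s).
Robot arm uncommanded motion [OR]: union of children's cut sets → 8 cut set(s).
Minimal cut sets: {Standby e-stop relay stuck, Watchdog is out}; {South limit switch failed}; {Auxiliary brake trips}; {Standby servo drive failed}; {C resolver degraded}; {Brake 2 faulted, E-stop relay 2 malfunctions, Fieldbus link offline, Left resolver 2 is inoperative, Limit switch 2 offline, Motor degraded, Servo drive 2 malfunctions, Watchdog 2 is out}; {Backup joint encoder malfunctions, Brake 2 faulted, E-stop relay 2 malfunctions, Left resolver 2 is inoperative, Limit switch 2 offline, Servo drive 2 malfunctions, Watchdog 2 is out}; {Brake 2 faulted, E-stop relay 2 malfunctions, Left resolver 2 is inoperative, Limit switch 2 offline, Secondary safety controller is inoperative, Servo drive 2 malfunctions, Watchdog 2 is out}.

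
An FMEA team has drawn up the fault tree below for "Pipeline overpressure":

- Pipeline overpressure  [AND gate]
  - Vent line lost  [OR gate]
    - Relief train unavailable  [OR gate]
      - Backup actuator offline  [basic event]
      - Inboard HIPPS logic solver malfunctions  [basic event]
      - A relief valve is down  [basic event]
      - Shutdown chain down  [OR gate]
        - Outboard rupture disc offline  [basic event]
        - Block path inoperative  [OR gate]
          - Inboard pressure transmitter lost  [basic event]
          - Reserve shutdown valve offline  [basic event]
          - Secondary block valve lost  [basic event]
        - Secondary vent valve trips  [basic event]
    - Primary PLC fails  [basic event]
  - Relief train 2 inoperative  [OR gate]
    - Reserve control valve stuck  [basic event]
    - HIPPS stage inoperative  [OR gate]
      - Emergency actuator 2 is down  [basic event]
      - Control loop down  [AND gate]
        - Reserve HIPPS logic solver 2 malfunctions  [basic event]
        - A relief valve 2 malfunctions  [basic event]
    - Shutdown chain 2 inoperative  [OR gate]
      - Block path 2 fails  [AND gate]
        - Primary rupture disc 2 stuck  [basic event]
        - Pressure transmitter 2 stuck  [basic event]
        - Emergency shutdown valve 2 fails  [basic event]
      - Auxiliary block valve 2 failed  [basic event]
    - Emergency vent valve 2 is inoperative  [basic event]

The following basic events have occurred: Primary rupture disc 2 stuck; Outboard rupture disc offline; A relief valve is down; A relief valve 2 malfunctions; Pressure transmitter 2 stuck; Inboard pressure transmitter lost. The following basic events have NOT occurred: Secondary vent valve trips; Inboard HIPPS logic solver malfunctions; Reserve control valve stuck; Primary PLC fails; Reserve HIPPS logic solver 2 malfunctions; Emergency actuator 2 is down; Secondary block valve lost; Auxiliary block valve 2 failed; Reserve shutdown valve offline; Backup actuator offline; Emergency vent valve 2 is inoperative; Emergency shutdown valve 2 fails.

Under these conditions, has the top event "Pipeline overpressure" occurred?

Block path inoperative [OR]: Inboard pressure transmitter lost=occurs, Reserve shutdown valve offline=not, Secondary block valve lost=not → at least one input occurs → occurs.
Shutdown chain down [OR]: Outboard rupture disc offline=occurs, Block path inoperative=occurs, Secondary vent valve trips=not → at least one input occurs → occurs.
Relief train unavailable [OR]: Backup actuator offline=not, Inboard HIPPS logic solver malfunctions=not, A relief valve is down=occurs, Shutdown chain down=occurs → at least one input occurs → occurs.
Vent line lost [OR]: Relief train unavailable=occurs, Primary PLC fails=not → at least one input occurs → occurs.
Control loop down [AND]: Reserve HIPPS logic solver 2 malfunctions=not, A relief valve 2 malfunctions=occurs → not all inputs occur → does not occur.
HIPPS stage inoperative [OR]: Emergency actuator 2 is down=not, Control loop down=not → no input occurs → does not occur.
Block path 2 fails [AND]: Primary rupture disc 2 stuck=occurs, Pressure transmitter 2 stuck=occurs, Emergency shutdown valve 2 fails=not → not all inputs occur → does not occur.
Shutdown chain 2 inoperative [OR]: Block path 2 fails=not, Auxiliary block valve 2 failed=not → no input occurs → does not occur.
Relief train 2 inoperative [OR]: Reserve control valve stuck=not, HIPPS stage inoperative=not, Shutdown chain 2 inoperative=not, Emergency vent valve 2 is inoperative=not → no input occurs → does not occur.
Pipeline overpressure [AND]: Vent line lost=occurs, Relief train 2 inoperative=not → not all inputs occur → does not occur.

No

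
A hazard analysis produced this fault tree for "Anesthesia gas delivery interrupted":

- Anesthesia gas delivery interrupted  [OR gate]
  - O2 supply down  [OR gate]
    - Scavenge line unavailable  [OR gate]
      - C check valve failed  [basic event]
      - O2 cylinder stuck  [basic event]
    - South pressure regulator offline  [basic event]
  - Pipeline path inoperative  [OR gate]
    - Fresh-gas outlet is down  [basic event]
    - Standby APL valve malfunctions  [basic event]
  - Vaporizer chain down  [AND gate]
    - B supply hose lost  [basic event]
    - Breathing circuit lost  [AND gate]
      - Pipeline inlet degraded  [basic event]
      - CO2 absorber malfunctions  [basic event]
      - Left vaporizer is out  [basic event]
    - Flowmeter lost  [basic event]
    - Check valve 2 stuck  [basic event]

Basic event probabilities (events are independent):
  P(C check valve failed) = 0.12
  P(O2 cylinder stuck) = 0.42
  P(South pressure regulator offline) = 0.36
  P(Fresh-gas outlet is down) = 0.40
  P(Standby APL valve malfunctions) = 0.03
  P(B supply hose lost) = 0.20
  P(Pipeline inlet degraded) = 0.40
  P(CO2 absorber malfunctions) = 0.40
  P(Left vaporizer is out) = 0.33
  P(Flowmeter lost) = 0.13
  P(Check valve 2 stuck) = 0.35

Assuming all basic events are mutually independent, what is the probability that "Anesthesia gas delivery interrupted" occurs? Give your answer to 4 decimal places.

P(Scavenge line unavailable) [OR] = 1 − (1−0.12) × (1−0.42) = 0.489600
P(O2 supply down) [OR] = 1 − (1−0.489600) × (1−0.36) = 0.673344
P(Pipeline path inoperative) [OR] = 1 − (1−0.40) × (1−0.03) = 0.418000
P(Breathing circuit lost) [AND] = 0.40 × 0.40 × 0.33 = 0.052800
P(Vaporizer chain down) [AND] = 0.20 × 0.052800 × 0.13 × 0.35 = 0.000480
P(Anesthesia gas delivery interrupted) [OR] = 1 − (1−0.673344) × (1−0.418000) × (1−0.000480) = 0.809977
Rounded to 4 decimal places: P(Anesthesia gas delivery interrupted) ≈ 0.8100.

0.8100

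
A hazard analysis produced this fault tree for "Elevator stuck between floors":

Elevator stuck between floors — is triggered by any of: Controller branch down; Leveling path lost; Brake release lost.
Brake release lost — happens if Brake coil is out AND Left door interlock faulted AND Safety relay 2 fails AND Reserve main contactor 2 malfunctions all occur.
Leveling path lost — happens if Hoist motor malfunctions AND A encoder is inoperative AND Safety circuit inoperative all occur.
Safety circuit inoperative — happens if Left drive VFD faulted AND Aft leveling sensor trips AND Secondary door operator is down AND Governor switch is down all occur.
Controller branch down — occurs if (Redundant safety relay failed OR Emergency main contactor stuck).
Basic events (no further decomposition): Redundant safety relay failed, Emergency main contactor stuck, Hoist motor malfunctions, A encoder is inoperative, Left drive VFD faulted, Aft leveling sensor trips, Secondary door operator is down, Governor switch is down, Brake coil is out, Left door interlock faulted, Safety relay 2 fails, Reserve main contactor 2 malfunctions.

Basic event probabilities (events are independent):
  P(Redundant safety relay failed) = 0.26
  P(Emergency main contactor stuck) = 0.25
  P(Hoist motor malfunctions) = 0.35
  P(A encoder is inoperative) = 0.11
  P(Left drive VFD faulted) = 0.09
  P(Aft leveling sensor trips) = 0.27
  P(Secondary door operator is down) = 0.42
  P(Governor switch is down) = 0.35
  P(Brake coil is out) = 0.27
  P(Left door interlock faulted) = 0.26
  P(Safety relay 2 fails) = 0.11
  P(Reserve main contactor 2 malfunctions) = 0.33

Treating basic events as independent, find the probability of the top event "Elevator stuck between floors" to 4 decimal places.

P(Controller branch down) [OR] = 1 − (1−0.26) × (1−0.25) = 0.445000
P(Safety circuit inoperative) [AND] = 0.09 × 0.27 × 0.42 × 0.35 = 0.003572
P(Leveling path lost) [AND] = 0.35 × 0.11 × 0.003572 = 0.000138
P(Brake release lost) [AND] = 0.27 × 0.26 × 0.11 × 0.33 = 0.002548
P(Elevator stuck between floors) [OR] = 1 − (1−0.445000) × (1−0.000138) × (1−0.002548) = 0.446491
Rounded to 4 decimal places: P(Elevator stuck between floors) ≈ 0.4465.

0.4465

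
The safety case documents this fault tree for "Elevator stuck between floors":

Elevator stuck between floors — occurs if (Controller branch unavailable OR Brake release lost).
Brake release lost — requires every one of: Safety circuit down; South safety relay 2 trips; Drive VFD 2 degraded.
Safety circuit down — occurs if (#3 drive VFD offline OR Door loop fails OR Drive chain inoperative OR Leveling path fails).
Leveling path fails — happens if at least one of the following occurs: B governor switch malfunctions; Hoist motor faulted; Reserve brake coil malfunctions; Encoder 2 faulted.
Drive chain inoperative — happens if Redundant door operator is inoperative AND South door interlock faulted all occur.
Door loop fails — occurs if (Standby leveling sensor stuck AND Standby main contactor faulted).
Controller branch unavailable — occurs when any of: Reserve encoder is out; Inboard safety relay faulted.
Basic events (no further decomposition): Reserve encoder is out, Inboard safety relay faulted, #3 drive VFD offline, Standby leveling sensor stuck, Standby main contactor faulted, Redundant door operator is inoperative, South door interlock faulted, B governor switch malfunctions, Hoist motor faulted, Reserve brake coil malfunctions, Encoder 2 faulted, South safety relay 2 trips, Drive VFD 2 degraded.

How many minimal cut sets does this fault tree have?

9

Controller branch unavailable [OR]: union of children's cut sets → 2 cut set(s).
Door loop fails [AND]: one cut set from each child combined → 1 × 1 = 1 cut set(s).
Drive chain inoperative [AND]: one cut set from each child combined → 1 × 1 = 1 cut set(s).
Leveling path fails [OR]: union of children's cut sets → 4 cut set(s).
Safety circuit down [OR]: union of children's cut sets → 7 cut set(s).
Brake release lost [AND]: one cut set from each child combined → 7 × 1 × 1 = 7 cut set(s).
Elevator stuck between floors [OR]: union of children's cut sets → 9 cut set(s).
Minimal cut sets: {Reserve encoder is out}; {Inboard safety relay faulted}; {#3 drive VFD offline, Drive VFD 2 degraded, South safety relay 2 trips}; {Drive VFD 2 degraded, South safety relay 2 trips, Standby leveling sensor stuck, Standby main contactor faulted}; {Drive VFD 2 degraded, Redundant door operator is inoperative, South door interlock faulted, South safety relay 2 trips}; {B governor switch malfunctions, Drive VFD 2 degraded, South safety relay 2 trips}; {Drive VFD 2 degraded, Hoist motor faulted, South safety relay 2 trips}; {Drive VFD 2 degraded, Reserve brake coil malfunctions, South safety relay 2 trips}; {Drive VFD 2 degraded, Encoder 2 faulted, South safety relay 2 trips}.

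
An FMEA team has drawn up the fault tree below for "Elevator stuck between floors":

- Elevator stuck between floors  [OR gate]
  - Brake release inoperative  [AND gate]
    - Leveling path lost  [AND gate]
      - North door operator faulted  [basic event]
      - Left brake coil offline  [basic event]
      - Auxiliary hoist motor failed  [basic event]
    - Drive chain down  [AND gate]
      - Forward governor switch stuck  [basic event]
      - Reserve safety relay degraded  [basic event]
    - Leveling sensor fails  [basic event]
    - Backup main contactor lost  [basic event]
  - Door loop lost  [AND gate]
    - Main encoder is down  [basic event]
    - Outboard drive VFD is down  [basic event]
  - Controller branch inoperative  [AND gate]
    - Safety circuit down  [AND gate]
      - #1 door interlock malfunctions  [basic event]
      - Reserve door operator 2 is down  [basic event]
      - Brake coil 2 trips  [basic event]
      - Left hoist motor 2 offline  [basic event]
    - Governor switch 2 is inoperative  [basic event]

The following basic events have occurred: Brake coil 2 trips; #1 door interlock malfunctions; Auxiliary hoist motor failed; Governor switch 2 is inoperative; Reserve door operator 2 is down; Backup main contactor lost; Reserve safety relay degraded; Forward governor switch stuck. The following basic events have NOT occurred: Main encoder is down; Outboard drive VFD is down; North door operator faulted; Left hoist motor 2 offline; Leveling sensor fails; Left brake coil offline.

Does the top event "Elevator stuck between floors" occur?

Leveling path lost [AND]: North door operator faulted=not, Left brake coil offline=not, Auxiliary hoist motor failed=occurs → not all inputs occur → does not occur.
Drive chain down [AND]: Forward governor switch stuck=occurs, Reserve safety relay degraded=occurs → all inputs occur → occurs.
Brake release inoperative [AND]: Leveling path lost=not, Drive chain down=occurs, Leveling sensor fails=not, Backup main contactor lost=occurs → not all inputs occur → does not occur.
Door loop lost [AND]: Main encoder is down=not, Outboard drive VFD is down=not → not all inputs occur → does not occur.
Safety circuit down [AND]: #1 door interlock malfunctions=occurs, Reserve door operator 2 is down=occurs, Brake coil 2 trips=occurs, Left hoist motor 2 offline=not → not all inputs occur → does not occur.
Controller branch inoperative [AND]: Safety circuit down=not, Governor switch 2 is inoperative=occurs → not all inputs occur → does not occur.
Elevator stuck between floors [OR]: Brake release inoperative=not, Door loop lost=not, Controller branch inoperative=not → no input occurs → does not occur.

No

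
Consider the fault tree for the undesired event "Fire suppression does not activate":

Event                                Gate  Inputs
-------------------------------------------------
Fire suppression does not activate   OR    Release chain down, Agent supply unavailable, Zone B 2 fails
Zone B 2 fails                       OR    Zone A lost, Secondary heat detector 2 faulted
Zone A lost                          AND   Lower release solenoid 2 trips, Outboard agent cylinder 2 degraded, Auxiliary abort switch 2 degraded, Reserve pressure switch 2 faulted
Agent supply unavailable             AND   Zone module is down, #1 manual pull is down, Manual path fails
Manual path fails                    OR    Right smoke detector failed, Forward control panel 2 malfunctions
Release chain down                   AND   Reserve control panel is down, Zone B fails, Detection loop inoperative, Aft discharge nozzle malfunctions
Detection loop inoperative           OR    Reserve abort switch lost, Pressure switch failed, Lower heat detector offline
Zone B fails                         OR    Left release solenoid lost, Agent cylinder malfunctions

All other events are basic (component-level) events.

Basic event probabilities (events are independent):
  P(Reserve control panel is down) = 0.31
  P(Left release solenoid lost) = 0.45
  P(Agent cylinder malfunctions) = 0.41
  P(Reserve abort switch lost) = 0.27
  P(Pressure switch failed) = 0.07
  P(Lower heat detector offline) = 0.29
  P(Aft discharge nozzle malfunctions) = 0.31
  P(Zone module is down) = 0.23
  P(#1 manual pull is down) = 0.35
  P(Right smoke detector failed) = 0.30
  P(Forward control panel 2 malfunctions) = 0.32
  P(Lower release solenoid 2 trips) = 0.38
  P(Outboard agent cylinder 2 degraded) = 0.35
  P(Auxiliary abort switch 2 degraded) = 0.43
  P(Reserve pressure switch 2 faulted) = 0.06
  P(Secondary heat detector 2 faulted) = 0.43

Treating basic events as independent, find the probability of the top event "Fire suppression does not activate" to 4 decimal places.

0.4742

P(Zone B fails) [OR] = 1 − (1−0.45) × (1−0.41) = 0.675500
P(Detection loop inoperative) [OR] = 1 − (1−0.27) × (1−0.07) × (1−0.29) = 0.517981
P(Release chain down) [AND] = 0.31 × 0.675500 × 0.517981 × 0.31 = 0.033625
P(Manual path fails) [OR] = 1 − (1−0.30) × (1−0.32) = 0.524000
P(Agent supply unavailable) [AND] = 0.23 × 0.35 × 0.524000 = 0.042182
P(Zone A lost) [AND] = 0.38 × 0.35 × 0.43 × 0.06 = 0.003431
P(Zone B 2 fails) [OR] = 1 − (1−0.003431) × (1−0.43) = 0.431956
P(Fire suppression does not activate) [OR] = 1 − (1−0.033625) × (1−0.042182) × (1−0.431956) = 0.474212
Rounded to 4 decimal places: P(Fire suppression does not activate) ≈ 0.4742.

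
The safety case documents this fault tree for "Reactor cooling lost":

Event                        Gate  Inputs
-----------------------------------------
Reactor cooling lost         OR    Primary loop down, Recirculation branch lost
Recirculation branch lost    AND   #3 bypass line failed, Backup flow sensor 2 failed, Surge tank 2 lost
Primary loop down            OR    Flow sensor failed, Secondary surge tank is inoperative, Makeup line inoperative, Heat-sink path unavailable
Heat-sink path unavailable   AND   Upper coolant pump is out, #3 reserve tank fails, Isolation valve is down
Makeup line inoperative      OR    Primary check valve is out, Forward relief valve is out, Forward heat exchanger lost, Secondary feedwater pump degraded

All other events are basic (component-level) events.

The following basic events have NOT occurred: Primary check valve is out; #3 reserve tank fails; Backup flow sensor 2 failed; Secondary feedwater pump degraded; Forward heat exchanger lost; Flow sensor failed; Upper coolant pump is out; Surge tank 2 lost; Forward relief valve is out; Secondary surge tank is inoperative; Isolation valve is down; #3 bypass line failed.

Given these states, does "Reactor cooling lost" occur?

Makeup line inoperative [OR]: Primary check valve is out=not, Forward relief valve is out=not, Forward heat exchanger lost=not, Secondary feedwater pump degraded=not → no input occurs → does not occur.
Heat-sink path unavailable [AND]: Upper coolant pump is out=not, #3 reserve tank fails=not, Isolation valve is down=not → not all inputs occur → does not occur.
Primary loop down [OR]: Flow sensor failed=not, Secondary surge tank is inoperative=not, Makeup line inoperative=not, Heat-sink path unavailable=not → no input occurs → does not occur.
Recirculation branch lost [AND]: #3 bypass line failed=not, Backup flow sensor 2 failed=not, Surge tank 2 lost=not → not all inputs occur → does not occur.
Reactor cooling lost [OR]: Primary loop down=not, Recirculation branch lost=not → no input occurs → does not occur.

No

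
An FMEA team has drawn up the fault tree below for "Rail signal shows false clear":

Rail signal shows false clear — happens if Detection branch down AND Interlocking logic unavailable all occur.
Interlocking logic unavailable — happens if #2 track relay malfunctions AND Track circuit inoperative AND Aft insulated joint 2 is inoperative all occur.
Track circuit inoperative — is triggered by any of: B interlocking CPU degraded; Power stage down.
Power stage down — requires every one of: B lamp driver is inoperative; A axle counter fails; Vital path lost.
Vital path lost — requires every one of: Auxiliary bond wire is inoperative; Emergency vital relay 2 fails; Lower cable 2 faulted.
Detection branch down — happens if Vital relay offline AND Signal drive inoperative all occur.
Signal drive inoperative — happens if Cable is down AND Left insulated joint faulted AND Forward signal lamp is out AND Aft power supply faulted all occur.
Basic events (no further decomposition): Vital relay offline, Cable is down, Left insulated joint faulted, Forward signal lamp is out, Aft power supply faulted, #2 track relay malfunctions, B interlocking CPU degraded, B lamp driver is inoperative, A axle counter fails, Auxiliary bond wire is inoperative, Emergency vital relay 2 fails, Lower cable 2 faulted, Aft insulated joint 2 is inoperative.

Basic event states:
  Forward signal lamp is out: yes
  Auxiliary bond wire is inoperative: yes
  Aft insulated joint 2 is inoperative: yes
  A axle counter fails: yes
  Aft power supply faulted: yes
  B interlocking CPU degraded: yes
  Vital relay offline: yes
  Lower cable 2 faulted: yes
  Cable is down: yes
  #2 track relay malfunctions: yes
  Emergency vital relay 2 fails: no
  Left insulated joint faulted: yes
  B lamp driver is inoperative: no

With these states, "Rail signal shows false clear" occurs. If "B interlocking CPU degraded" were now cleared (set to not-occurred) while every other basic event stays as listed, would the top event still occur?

No

Counterfactual: set "B interlocking CPU degraded" to not occurred.
Signal drive inoperative [AND]: Cable is down=occurs, Left insulated joint faulted=occurs, Forward signal lamp is out=occurs, Aft power supply faulted=occurs → all inputs occur → occurs.
Detection branch down [AND]: Vital relay offline=occurs, Signal drive inoperative=occurs → all inputs occur → occurs.
Vital path lost [AND]: Auxiliary bond wire is inoperative=occurs, Emergency vital relay 2 fails=not, Lower cable 2 faulted=occurs → not all inputs occur → does not occur.
Power stage down [AND]: B lamp driver is inoperative=not, A axle counter fails=occurs, Vital path lost=not → not all inputs occur → does not occur.
Track circuit inoperative [OR]: B interlocking CPU degraded=not, Power stage down=not → no input occurs → does not occur.
Interlocking logic unavailable [AND]: #2 track relay malfunctions=occurs, Track circuit inoperative=not, Aft insulated joint 2 is inoperative=occurs → not all inputs occur → does not occur.
Rail signal shows false clear [AND]: Detection branch down=occurs, Interlocking logic unavailable=not → not all inputs occur → does not occur.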